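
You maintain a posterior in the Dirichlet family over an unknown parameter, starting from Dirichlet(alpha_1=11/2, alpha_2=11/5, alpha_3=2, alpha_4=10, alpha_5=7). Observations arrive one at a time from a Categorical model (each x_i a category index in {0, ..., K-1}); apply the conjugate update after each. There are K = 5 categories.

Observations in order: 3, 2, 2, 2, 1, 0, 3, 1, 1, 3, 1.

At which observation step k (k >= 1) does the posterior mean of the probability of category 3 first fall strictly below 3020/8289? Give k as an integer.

obs 1: x=3 → posterior Dirichlet(11/2, 11/5, 2, 11, 7)
obs 2: x=2 → posterior Dirichlet(11/2, 11/5, 3, 11, 7)
obs 3: x=2 → posterior Dirichlet(11/2, 11/5, 4, 11, 7)
obs 4: x=2 → posterior Dirichlet(11/2, 11/5, 5, 11, 7)
obs 5: x=1 → posterior Dirichlet(11/2, 16/5, 5, 11, 7)
obs 6: x=0 → posterior Dirichlet(13/2, 16/5, 5, 11, 7)
obs 7: x=3 → posterior Dirichlet(13/2, 16/5, 5, 12, 7)
obs 8: x=1 → posterior Dirichlet(13/2, 21/5, 5, 12, 7)
obs 9: x=1 → posterior Dirichlet(13/2, 26/5, 5, 12, 7)
obs 10: x=3 → posterior Dirichlet(13/2, 26/5, 5, 13, 7)
obs 11: x=1 → posterior Dirichlet(13/2, 31/5, 5, 13, 7)

k = 4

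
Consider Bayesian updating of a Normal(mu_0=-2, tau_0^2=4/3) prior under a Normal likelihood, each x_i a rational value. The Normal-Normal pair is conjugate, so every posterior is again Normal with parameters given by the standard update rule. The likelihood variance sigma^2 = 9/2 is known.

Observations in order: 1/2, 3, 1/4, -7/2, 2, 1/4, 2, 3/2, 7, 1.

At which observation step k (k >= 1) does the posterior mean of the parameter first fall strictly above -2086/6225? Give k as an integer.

obs 1: x=1/2 → posterior Normal(-10/7, 36/35)
obs 2: x=3 → posterior Normal(-26/43, 36/43)
obs 3: x=1/4 → posterior Normal(-8/17, 12/17)
obs 4: x=-7/2 → posterior Normal(-52/59, 36/59)
obs 5: x=2 → posterior Normal(-36/67, 36/67)
obs 6: x=1/4 → posterior Normal(-34/75, 12/25)
obs 7: x=2 → posterior Normal(-18/83, 36/83)
obs 8: x=3/2 → posterior Normal(-6/91, 36/91)
obs 9: x=7 → posterior Normal(50/99, 4/11)
obs 10: x=1 → posterior Normal(58/107, 36/107)

k = 7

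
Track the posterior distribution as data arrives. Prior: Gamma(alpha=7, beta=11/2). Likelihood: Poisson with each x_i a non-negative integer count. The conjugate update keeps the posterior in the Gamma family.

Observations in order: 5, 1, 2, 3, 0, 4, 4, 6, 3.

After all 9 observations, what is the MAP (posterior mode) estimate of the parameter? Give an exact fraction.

obs 1: x=5 → posterior Gamma(12, 13/2)
obs 2: x=1 → posterior Gamma(13, 15/2)
obs 3: x=2 → posterior Gamma(15, 17/2)
obs 4: x=3 → posterior Gamma(18, 19/2)
obs 5: x=0 → posterior Gamma(18, 21/2)
obs 6: x=4 → posterior Gamma(22, 23/2)
obs 7: x=4 → posterior Gamma(26, 25/2)
obs 8: x=6 → posterior Gamma(32, 27/2)
obs 9: x=3 → posterior Gamma(35, 29/2)

68/29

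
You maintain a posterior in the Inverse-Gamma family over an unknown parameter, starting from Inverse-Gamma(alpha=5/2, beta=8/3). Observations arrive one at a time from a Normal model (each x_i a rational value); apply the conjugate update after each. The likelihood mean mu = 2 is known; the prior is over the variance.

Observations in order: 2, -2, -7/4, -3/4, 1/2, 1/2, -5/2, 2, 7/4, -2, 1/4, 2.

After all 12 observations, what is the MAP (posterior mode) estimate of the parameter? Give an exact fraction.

521/114

obs 1: x=2 → posterior Inverse-Gamma(3, 8/3)
obs 2: x=-2 → posterior Inverse-Gamma(7/2, 32/3)
obs 3: x=-7/4 → posterior Inverse-Gamma(4, 1699/96)
obs 4: x=-3/4 → posterior Inverse-Gamma(9/2, 1031/48)
obs 5: x=1/2 → posterior Inverse-Gamma(5, 1085/48)
obs 6: x=1/2 → posterior Inverse-Gamma(11/2, 1139/48)
obs 7: x=-5/2 → posterior Inverse-Gamma(6, 1625/48)
obs 8: x=2 → posterior Inverse-Gamma(13/2, 1625/48)
obs 9: x=7/4 → posterior Inverse-Gamma(7, 3253/96)
obs 10: x=-2 → posterior Inverse-Gamma(15/2, 4021/96)
obs 11: x=1/4 → posterior Inverse-Gamma(8, 521/12)
obs 12: x=2 → posterior Inverse-Gamma(17/2, 521/12)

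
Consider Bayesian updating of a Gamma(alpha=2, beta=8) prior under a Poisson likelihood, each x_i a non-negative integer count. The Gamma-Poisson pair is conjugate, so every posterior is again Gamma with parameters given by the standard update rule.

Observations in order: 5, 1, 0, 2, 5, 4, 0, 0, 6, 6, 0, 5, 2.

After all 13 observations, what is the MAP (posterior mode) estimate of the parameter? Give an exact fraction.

obs 1: x=5 → posterior Gamma(7, 9)
obs 2: x=1 → posterior Gamma(8, 10)
obs 3: x=0 → posterior Gamma(8, 11)
obs 4: x=2 → posterior Gamma(10, 12)
obs 5: x=5 → posterior Gamma(15, 13)
obs 6: x=4 → posterior Gamma(19, 14)
obs 7: x=0 → posterior Gamma(19, 15)
obs 8: x=0 → posterior Gamma(19, 16)
obs 9: x=6 → posterior Gamma(25, 17)
obs 10: x=6 → posterior Gamma(31, 18)
obs 11: x=0 → posterior Gamma(31, 19)
obs 12: x=5 → posterior Gamma(36, 20)
obs 13: x=2 → posterior Gamma(38, 21)

37/21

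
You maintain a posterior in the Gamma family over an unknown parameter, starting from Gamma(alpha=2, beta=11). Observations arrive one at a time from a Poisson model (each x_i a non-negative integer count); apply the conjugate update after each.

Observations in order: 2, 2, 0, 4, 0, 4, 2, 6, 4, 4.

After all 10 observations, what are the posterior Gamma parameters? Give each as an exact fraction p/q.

obs 1: x=2 → posterior Gamma(4, 12)
obs 2: x=2 → posterior Gamma(6, 13)
obs 3: x=0 → posterior Gamma(6, 14)
obs 4: x=4 → posterior Gamma(10, 15)
obs 5: x=0 → posterior Gamma(10, 16)
obs 6: x=4 → posterior Gamma(14, 17)
obs 7: x=2 → posterior Gamma(16, 18)
obs 8: x=6 → posterior Gamma(22, 19)
obs 9: x=4 → posterior Gamma(26, 20)
obs 10: x=4 → posterior Gamma(30, 21)

alpha=30, beta=21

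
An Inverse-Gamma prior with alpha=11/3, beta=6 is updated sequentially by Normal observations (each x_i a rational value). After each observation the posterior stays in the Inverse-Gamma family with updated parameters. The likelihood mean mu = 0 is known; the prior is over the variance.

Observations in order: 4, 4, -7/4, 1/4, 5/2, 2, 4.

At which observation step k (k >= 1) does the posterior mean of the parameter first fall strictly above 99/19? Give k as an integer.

obs 1: x=4 → posterior Inverse-Gamma(25/6, 14)
obs 2: x=4 → posterior Inverse-Gamma(14/3, 22)
obs 3: x=-7/4 → posterior Inverse-Gamma(31/6, 753/32)
obs 4: x=1/4 → posterior Inverse-Gamma(17/3, 377/16)
obs 5: x=5/2 → posterior Inverse-Gamma(37/6, 427/16)
obs 6: x=2 → posterior Inverse-Gamma(20/3, 459/16)
obs 7: x=4 → posterior Inverse-Gamma(43/6, 587/16)

k = 2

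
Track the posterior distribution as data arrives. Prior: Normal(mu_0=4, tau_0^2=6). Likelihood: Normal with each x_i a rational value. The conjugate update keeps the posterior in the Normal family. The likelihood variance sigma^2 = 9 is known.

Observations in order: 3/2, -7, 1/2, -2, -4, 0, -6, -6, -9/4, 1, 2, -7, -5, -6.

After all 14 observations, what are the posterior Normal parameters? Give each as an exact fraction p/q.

mu_0=-137/62, tau_0^2=18/31

obs 1: x=3/2 → posterior Normal(3, 18/5)
obs 2: x=-7 → posterior Normal(1/7, 18/7)
obs 3: x=1/2 → posterior Normal(2/9, 2)
obs 4: x=-2 → posterior Normal(-2/11, 18/11)
obs 5: x=-4 → posterior Normal(-10/13, 18/13)
obs 6: x=0 → posterior Normal(-2/3, 6/5)
obs 7: x=-6 → posterior Normal(-22/17, 18/17)
obs 8: x=-6 → posterior Normal(-34/19, 18/19)
obs 9: x=-9/4 → posterior Normal(-11/6, 6/7)
obs 10: x=1 → posterior Normal(-73/46, 18/23)
obs 11: x=2 → posterior Normal(-13/10, 18/25)
obs 12: x=-7 → posterior Normal(-31/18, 2/3)
obs 13: x=-5 → posterior Normal(-113/58, 18/29)
obs 14: x=-6 → posterior Normal(-137/62, 18/31)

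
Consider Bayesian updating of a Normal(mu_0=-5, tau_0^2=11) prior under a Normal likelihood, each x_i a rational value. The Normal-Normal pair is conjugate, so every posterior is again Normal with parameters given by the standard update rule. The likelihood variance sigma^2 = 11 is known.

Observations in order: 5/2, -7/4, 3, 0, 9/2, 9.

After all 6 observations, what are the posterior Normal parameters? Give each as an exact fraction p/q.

obs 1: x=5/2 → posterior Normal(-5/4, 11/2)
obs 2: x=-7/4 → posterior Normal(-17/12, 11/3)
obs 3: x=3 → posterior Normal(-5/16, 11/4)
obs 4: x=0 → posterior Normal(-1/4, 11/5)
obs 5: x=9/2 → posterior Normal(13/24, 11/6)
obs 6: x=9 → posterior Normal(7/4, 11/7)

mu_0=7/4, tau_0^2=11/7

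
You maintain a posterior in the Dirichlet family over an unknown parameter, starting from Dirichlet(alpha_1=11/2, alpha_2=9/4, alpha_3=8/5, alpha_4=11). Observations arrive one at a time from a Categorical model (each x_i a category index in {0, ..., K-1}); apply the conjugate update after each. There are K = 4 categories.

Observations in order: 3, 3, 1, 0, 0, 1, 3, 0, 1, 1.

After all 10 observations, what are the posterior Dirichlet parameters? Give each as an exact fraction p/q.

alpha_1=17/2, alpha_2=25/4, alpha_3=8/5, alpha_4=14

obs 1: x=3 → posterior Dirichlet(11/2, 9/4, 8/5, 12)
obs 2: x=3 → posterior Dirichlet(11/2, 9/4, 8/5, 13)
obs 3: x=1 → posterior Dirichlet(11/2, 13/4, 8/5, 13)
obs 4: x=0 → posterior Dirichlet(13/2, 13/4, 8/5, 13)
obs 5: x=0 → posterior Dirichlet(15/2, 13/4, 8/5, 13)
obs 6: x=1 → posterior Dirichlet(15/2, 17/4, 8/5, 13)
obs 7: x=3 → posterior Dirichlet(15/2, 17/4, 8/5, 14)
obs 8: x=0 → posterior Dirichlet(17/2, 17/4, 8/5, 14)
obs 9: x=1 → posterior Dirichlet(17/2, 21/4, 8/5, 14)
obs 10: x=1 → posterior Dirichlet(17/2, 25/4, 8/5, 14)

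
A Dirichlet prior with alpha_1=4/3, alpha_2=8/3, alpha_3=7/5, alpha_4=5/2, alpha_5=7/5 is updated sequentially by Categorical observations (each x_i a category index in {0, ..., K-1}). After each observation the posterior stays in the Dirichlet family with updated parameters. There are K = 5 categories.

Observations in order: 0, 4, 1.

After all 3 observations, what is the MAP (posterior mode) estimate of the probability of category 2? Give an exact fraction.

obs 1: x=0 → posterior Dirichlet(7/3, 8/3, 7/5, 5/2, 7/5)
obs 2: x=4 → posterior Dirichlet(7/3, 8/3, 7/5, 5/2, 12/5)
obs 3: x=1 → posterior Dirichlet(7/3, 11/3, 7/5, 5/2, 12/5)

4/73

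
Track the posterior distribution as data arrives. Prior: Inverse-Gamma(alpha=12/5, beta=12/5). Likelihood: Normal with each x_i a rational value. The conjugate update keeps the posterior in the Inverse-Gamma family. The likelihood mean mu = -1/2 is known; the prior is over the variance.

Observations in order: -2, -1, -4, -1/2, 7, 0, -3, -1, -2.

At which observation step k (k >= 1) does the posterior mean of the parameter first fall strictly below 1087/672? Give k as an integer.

obs 1: x=-2 → posterior Inverse-Gamma(29/10, 141/40)
obs 2: x=-1 → posterior Inverse-Gamma(17/5, 73/20)
obs 3: x=-4 → posterior Inverse-Gamma(39/10, 391/40)
obs 4: x=-1/2 → posterior Inverse-Gamma(22/5, 391/40)
obs 5: x=7 → posterior Inverse-Gamma(49/10, 379/10)
obs 6: x=0 → posterior Inverse-Gamma(27/5, 1521/40)
obs 7: x=-3 → posterior Inverse-Gamma(59/10, 823/20)
obs 8: x=-1 → posterior Inverse-Gamma(32/5, 1651/40)
obs 9: x=-2 → posterior Inverse-Gamma(69/10, 212/5)

k = 2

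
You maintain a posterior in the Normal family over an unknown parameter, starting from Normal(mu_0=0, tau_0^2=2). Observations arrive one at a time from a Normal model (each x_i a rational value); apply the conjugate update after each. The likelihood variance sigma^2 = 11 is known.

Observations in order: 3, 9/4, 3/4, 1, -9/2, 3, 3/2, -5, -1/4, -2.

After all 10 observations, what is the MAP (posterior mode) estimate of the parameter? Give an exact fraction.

obs 1: x=3 → posterior Normal(6/13, 22/13)
obs 2: x=9/4 → posterior Normal(7/10, 22/15)
obs 3: x=3/4 → posterior Normal(12/17, 22/17)
obs 4: x=1 → posterior Normal(14/19, 22/19)
obs 5: x=-9/2 → posterior Normal(5/21, 22/21)
obs 6: x=3 → posterior Normal(11/23, 22/23)
obs 7: x=3/2 → posterior Normal(14/25, 22/25)
obs 8: x=-5 → posterior Normal(4/27, 22/27)
obs 9: x=-1/4 → posterior Normal(7/58, 22/29)
obs 10: x=-2 → posterior Normal(-1/62, 22/31)

-1/62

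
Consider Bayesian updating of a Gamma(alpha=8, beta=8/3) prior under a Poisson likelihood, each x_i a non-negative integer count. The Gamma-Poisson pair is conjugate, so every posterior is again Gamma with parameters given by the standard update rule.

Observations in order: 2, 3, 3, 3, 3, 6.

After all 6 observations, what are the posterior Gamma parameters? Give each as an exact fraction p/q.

obs 1: x=2 → posterior Gamma(10, 11/3)
obs 2: x=3 → posterior Gamma(13, 14/3)
obs 3: x=3 → posterior Gamma(16, 17/3)
obs 4: x=3 → posterior Gamma(19, 20/3)
obs 5: x=3 → posterior Gamma(22, 23/3)
obs 6: x=6 → posterior Gamma(28, 26/3)

alpha=28, beta=26/3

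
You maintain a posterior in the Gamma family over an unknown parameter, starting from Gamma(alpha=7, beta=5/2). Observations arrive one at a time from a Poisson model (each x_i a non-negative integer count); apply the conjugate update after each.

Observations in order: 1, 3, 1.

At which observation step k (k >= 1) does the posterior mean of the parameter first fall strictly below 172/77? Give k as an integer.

k = 3

obs 1: x=1 → posterior Gamma(8, 7/2)
obs 2: x=3 → posterior Gamma(11, 9/2)
obs 3: x=1 → posterior Gamma(12, 11/2)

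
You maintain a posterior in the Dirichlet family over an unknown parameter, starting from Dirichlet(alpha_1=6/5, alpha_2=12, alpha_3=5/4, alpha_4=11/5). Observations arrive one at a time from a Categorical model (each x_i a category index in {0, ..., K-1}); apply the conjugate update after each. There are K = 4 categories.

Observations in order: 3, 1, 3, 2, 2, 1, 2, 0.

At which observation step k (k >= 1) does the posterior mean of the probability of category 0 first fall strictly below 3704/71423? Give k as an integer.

k = 7

obs 1: x=3 → posterior Dirichlet(6/5, 12, 5/4, 16/5)
obs 2: x=1 → posterior Dirichlet(6/5, 13, 5/4, 16/5)
obs 3: x=3 → posterior Dirichlet(6/5, 13, 5/4, 21/5)
obs 4: x=2 → posterior Dirichlet(6/5, 13, 9/4, 21/5)
obs 5: x=2 → posterior Dirichlet(6/5, 13, 13/4, 21/5)
obs 6: x=1 → posterior Dirichlet(6/5, 14, 13/4, 21/5)
obs 7: x=2 → posterior Dirichlet(6/5, 14, 17/4, 21/5)
obs 8: x=0 → posterior Dirichlet(11/5, 14, 17/4, 21/5)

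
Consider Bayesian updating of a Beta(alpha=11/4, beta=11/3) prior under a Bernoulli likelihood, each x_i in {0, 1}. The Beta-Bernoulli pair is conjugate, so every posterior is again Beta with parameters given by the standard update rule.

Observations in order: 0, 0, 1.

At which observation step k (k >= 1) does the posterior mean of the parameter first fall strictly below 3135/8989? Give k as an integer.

k = 2

obs 1: x=0 → posterior Beta(11/4, 14/3)
obs 2: x=0 → posterior Beta(11/4, 17/3)
obs 3: x=1 → posterior Beta(15/4, 17/3)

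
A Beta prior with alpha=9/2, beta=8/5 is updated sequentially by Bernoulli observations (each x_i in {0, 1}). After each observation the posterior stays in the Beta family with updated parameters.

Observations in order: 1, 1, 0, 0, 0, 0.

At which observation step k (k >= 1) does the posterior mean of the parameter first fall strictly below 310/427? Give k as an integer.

obs 1: x=1 → posterior Beta(11/2, 8/5)
obs 2: x=1 → posterior Beta(13/2, 8/5)
obs 3: x=0 → posterior Beta(13/2, 13/5)
obs 4: x=0 → posterior Beta(13/2, 18/5)
obs 5: x=0 → posterior Beta(13/2, 23/5)
obs 6: x=0 → posterior Beta(13/2, 28/5)

k = 3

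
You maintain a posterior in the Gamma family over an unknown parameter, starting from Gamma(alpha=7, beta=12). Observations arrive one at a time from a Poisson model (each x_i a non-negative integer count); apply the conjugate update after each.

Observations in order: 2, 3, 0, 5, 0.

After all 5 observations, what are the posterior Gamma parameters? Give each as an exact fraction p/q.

obs 1: x=2 → posterior Gamma(9, 13)
obs 2: x=3 → posterior Gamma(12, 14)
obs 3: x=0 → posterior Gamma(12, 15)
obs 4: x=5 → posterior Gamma(17, 16)
obs 5: x=0 → posterior Gamma(17, 17)

alpha=17, beta=17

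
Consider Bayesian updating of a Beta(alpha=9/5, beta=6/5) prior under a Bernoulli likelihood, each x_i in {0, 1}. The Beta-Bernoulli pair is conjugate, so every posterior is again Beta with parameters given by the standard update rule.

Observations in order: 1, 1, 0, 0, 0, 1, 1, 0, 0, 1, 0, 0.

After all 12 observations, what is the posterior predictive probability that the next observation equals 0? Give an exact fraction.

obs 1: x=1 → posterior Beta(14/5, 6/5)
obs 2: x=1 → posterior Beta(19/5, 6/5)
obs 3: x=0 → posterior Beta(19/5, 11/5)
obs 4: x=0 → posterior Beta(19/5, 16/5)
obs 5: x=0 → posterior Beta(19/5, 21/5)
obs 6: x=1 → posterior Beta(24/5, 21/5)
obs 7: x=1 → posterior Beta(29/5, 21/5)
obs 8: x=0 → posterior Beta(29/5, 26/5)
obs 9: x=0 → posterior Beta(29/5, 31/5)
obs 10: x=1 → posterior Beta(34/5, 31/5)
obs 11: x=0 → posterior Beta(34/5, 36/5)
obs 12: x=0 → posterior Beta(34/5, 41/5)

41/75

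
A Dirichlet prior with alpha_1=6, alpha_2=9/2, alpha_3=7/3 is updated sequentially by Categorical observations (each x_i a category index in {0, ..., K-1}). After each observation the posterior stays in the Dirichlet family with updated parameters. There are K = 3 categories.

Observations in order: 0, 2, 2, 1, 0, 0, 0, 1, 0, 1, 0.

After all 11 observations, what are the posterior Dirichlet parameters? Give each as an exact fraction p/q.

obs 1: x=0 → posterior Dirichlet(7, 9/2, 7/3)
obs 2: x=2 → posterior Dirichlet(7, 9/2, 10/3)
obs 3: x=2 → posterior Dirichlet(7, 9/2, 13/3)
obs 4: x=1 → posterior Dirichlet(7, 11/2, 13/3)
obs 5: x=0 → posterior Dirichlet(8, 11/2, 13/3)
obs 6: x=0 → posterior Dirichlet(9, 11/2, 13/3)
obs 7: x=0 → posterior Dirichlet(10, 11/2, 13/3)
obs 8: x=1 → posterior Dirichlet(10, 13/2, 13/3)
obs 9: x=0 → posterior Dirichlet(11, 13/2, 13/3)
obs 10: x=1 → posterior Dirichlet(11, 15/2, 13/3)
obs 11: x=0 → posterior Dirichlet(12, 15/2, 13/3)

alpha_1=12, alpha_2=15/2, alpha_3=13/3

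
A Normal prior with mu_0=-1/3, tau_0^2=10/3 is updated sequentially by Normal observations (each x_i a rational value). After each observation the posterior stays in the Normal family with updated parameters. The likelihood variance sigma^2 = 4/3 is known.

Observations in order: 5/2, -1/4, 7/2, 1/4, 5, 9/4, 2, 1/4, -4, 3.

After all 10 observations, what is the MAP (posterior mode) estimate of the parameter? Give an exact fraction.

obs 1: x=5/2 → posterior Normal(71/42, 20/21)
obs 2: x=-1/4 → posterior Normal(127/144, 5/9)
obs 3: x=7/2 → posterior Normal(337/204, 20/51)
obs 4: x=1/4 → posterior Normal(4/3, 10/33)
obs 5: x=5 → posterior Normal(163/81, 20/81)
obs 6: x=9/4 → posterior Normal(787/384, 5/24)
obs 7: x=2 → posterior Normal(907/444, 20/111)
obs 8: x=1/4 → posterior Normal(461/252, 10/63)
obs 9: x=-4 → posterior Normal(341/282, 20/141)
obs 10: x=3 → posterior Normal(431/312, 5/39)

431/312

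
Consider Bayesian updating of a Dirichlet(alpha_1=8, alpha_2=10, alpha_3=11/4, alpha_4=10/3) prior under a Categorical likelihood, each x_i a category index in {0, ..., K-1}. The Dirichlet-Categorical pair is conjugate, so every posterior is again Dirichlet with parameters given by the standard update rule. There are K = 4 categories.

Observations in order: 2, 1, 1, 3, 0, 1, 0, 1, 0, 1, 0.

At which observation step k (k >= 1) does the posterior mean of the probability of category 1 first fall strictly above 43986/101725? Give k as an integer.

k = 3

obs 1: x=2 → posterior Dirichlet(8, 10, 15/4, 10/3)
obs 2: x=1 → posterior Dirichlet(8, 11, 15/4, 10/3)
obs 3: x=1 → posterior Dirichlet(8, 12, 15/4, 10/3)
obs 4: x=3 → posterior Dirichlet(8, 12, 15/4, 13/3)
obs 5: x=0 → posterior Dirichlet(9, 12, 15/4, 13/3)
obs 6: x=1 → posterior Dirichlet(9, 13, 15/4, 13/3)
obs 7: x=0 → posterior Dirichlet(10, 13, 15/4, 13/3)
obs 8: x=1 → posterior Dirichlet(10, 14, 15/4, 13/3)
obs 9: x=0 → posterior Dirichlet(11, 14, 15/4, 13/3)
obs 10: x=1 → posterior Dirichlet(11, 15, 15/4, 13/3)
obs 11: x=0 → posterior Dirichlet(12, 15, 15/4, 13/3)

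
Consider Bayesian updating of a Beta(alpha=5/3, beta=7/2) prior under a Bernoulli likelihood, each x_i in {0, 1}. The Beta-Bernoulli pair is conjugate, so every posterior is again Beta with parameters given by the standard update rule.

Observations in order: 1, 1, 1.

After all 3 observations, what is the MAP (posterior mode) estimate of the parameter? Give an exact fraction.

22/37

obs 1: x=1 → posterior Beta(8/3, 7/2)
obs 2: x=1 → posterior Beta(11/3, 7/2)
obs 3: x=1 → posterior Beta(14/3, 7/2)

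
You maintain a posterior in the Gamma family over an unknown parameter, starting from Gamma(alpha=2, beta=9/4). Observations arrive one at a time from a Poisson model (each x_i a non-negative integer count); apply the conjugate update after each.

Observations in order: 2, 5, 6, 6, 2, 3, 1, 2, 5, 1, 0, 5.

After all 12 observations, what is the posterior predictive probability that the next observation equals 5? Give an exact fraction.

19104127503713658047967925354102026715633926183850778438180812530491356739592192/218696874051543912919181575630682467401306173379573050653039350045314568402206701

obs 1: x=2 → posterior Gamma(4, 13/4)
obs 2: x=5 → posterior Gamma(9, 17/4)
obs 3: x=6 → posterior Gamma(15, 21/4)
obs 4: x=6 → posterior Gamma(21, 25/4)
obs 5: x=2 → posterior Gamma(23, 29/4)
obs 6: x=3 → posterior Gamma(26, 33/4)
obs 7: x=1 → posterior Gamma(27, 37/4)
obs 8: x=2 → posterior Gamma(29, 41/4)
obs 9: x=5 → posterior Gamma(34, 45/4)
obs 10: x=1 → posterior Gamma(35, 49/4)
obs 11: x=0 → posterior Gamma(35, 53/4)
obs 12: x=5 → posterior Gamma(40, 57/4)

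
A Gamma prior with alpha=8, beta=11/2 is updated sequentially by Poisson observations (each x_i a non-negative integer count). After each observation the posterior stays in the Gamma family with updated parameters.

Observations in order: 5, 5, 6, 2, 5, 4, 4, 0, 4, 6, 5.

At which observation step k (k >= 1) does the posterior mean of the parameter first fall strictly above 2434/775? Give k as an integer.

obs 1: x=5 → posterior Gamma(13, 13/2)
obs 2: x=5 → posterior Gamma(18, 15/2)
obs 3: x=6 → posterior Gamma(24, 17/2)
obs 4: x=2 → posterior Gamma(26, 19/2)
obs 5: x=5 → posterior Gamma(31, 21/2)
obs 6: x=4 → posterior Gamma(35, 23/2)
obs 7: x=4 → posterior Gamma(39, 25/2)
obs 8: x=0 → posterior Gamma(39, 27/2)
obs 9: x=4 → posterior Gamma(43, 29/2)
obs 10: x=6 → posterior Gamma(49, 31/2)
obs 11: x=5 → posterior Gamma(54, 33/2)

k = 10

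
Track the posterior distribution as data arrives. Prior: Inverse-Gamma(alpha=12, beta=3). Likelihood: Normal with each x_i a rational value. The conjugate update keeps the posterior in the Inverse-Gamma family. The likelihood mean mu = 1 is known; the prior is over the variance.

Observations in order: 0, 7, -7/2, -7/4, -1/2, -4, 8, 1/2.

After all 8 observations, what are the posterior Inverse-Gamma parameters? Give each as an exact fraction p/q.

alpha=16, beta=2357/32

obs 1: x=0 → posterior Inverse-Gamma(25/2, 7/2)
obs 2: x=7 → posterior Inverse-Gamma(13, 43/2)
obs 3: x=-7/2 → posterior Inverse-Gamma(27/2, 253/8)
obs 4: x=-7/4 → posterior Inverse-Gamma(14, 1133/32)
obs 5: x=-1/2 → posterior Inverse-Gamma(29/2, 1169/32)
obs 6: x=-4 → posterior Inverse-Gamma(15, 1569/32)
obs 7: x=8 → posterior Inverse-Gamma(31/2, 2353/32)
obs 8: x=1/2 → posterior Inverse-Gamma(16, 2357/32)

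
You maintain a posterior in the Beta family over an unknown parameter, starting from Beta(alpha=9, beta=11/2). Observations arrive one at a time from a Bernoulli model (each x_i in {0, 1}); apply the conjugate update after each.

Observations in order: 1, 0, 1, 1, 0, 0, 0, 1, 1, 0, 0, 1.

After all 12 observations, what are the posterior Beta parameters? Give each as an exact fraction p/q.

obs 1: x=1 → posterior Beta(10, 11/2)
obs 2: x=0 → posterior Beta(10, 13/2)
obs 3: x=1 → posterior Beta(11, 13/2)
obs 4: x=1 → posterior Beta(12, 13/2)
obs 5: x=0 → posterior Beta(12, 15/2)
obs 6: x=0 → posterior Beta(12, 17/2)
obs 7: x=0 → posterior Beta(12, 19/2)
obs 8: x=1 → posterior Beta(13, 19/2)
obs 9: x=1 → posterior Beta(14, 19/2)
obs 10: x=0 → posterior Beta(14, 21/2)
obs 11: x=0 → posterior Beta(14, 23/2)
obs 12: x=1 → posterior Beta(15, 23/2)

alpha=15, beta=23/2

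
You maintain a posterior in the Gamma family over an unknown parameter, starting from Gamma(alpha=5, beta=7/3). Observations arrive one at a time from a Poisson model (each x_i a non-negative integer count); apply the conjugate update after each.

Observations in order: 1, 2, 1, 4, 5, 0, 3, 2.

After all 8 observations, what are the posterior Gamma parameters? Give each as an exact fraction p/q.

obs 1: x=1 → posterior Gamma(6, 10/3)
obs 2: x=2 → posterior Gamma(8, 13/3)
obs 3: x=1 → posterior Gamma(9, 16/3)
obs 4: x=4 → posterior Gamma(13, 19/3)
obs 5: x=5 → posterior Gamma(18, 22/3)
obs 6: x=0 → posterior Gamma(18, 25/3)
obs 7: x=3 → posterior Gamma(21, 28/3)
obs 8: x=2 → posterior Gamma(23, 31/3)

alpha=23, beta=31/3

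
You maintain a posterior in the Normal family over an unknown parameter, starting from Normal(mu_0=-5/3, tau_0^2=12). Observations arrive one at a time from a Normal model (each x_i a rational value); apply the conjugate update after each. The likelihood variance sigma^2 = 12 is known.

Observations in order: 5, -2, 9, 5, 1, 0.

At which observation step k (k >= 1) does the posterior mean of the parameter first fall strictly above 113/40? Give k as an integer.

obs 1: x=5 → posterior Normal(5/3, 6)
obs 2: x=-2 → posterior Normal(4/9, 4)
obs 3: x=9 → posterior Normal(31/12, 3)
obs 4: x=5 → posterior Normal(46/15, 12/5)
obs 5: x=1 → posterior Normal(49/18, 2)
obs 6: x=0 → posterior Normal(7/3, 12/7)

k = 4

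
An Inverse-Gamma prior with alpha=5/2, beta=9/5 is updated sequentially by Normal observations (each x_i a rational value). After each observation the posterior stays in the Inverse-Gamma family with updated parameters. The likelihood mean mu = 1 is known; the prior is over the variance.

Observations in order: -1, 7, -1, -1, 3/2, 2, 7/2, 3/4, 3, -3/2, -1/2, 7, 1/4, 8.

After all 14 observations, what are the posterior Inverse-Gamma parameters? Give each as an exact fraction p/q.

alpha=19/2, beta=6289/80

obs 1: x=-1 → posterior Inverse-Gamma(3, 19/5)
obs 2: x=7 → posterior Inverse-Gamma(7/2, 109/5)
obs 3: x=-1 → posterior Inverse-Gamma(4, 119/5)
obs 4: x=-1 → posterior Inverse-Gamma(9/2, 129/5)
obs 5: x=3/2 → posterior Inverse-Gamma(5, 1037/40)
obs 6: x=2 → posterior Inverse-Gamma(11/2, 1057/40)
obs 7: x=7/2 → posterior Inverse-Gamma(6, 591/20)
obs 8: x=3/4 → posterior Inverse-Gamma(13/2, 4733/160)
obs 9: x=3 → posterior Inverse-Gamma(7, 5053/160)
obs 10: x=-3/2 → posterior Inverse-Gamma(15/2, 5553/160)
obs 11: x=-1/2 → posterior Inverse-Gamma(8, 5733/160)
obs 12: x=7 → posterior Inverse-Gamma(17/2, 8613/160)
obs 13: x=1/4 → posterior Inverse-Gamma(9, 4329/80)
obs 14: x=8 → posterior Inverse-Gamma(19/2, 6289/80)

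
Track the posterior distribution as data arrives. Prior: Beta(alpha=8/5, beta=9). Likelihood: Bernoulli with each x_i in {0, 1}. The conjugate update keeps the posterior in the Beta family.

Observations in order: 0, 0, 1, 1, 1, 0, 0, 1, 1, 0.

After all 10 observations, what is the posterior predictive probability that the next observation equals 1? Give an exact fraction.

obs 1: x=0 → posterior Beta(8/5, 10)
obs 2: x=0 → posterior Beta(8/5, 11)
obs 3: x=1 → posterior Beta(13/5, 11)
obs 4: x=1 → posterior Beta(18/5, 11)
obs 5: x=1 → posterior Beta(23/5, 11)
obs 6: x=0 → posterior Beta(23/5, 12)
obs 7: x=0 → posterior Beta(23/5, 13)
obs 8: x=1 → posterior Beta(28/5, 13)
obs 9: x=1 → posterior Beta(33/5, 13)
obs 10: x=0 → posterior Beta(33/5, 14)

33/103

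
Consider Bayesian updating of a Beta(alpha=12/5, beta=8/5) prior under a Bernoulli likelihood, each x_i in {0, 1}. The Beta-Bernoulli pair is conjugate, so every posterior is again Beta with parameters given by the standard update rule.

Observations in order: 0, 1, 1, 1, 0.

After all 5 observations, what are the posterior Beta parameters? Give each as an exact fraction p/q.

obs 1: x=0 → posterior Beta(12/5, 13/5)
obs 2: x=1 → posterior Beta(17/5, 13/5)
obs 3: x=1 → posterior Beta(22/5, 13/5)
obs 4: x=1 → posterior Beta(27/5, 13/5)
obs 5: x=0 → posterior Beta(27/5, 18/5)

alpha=27/5, beta=18/5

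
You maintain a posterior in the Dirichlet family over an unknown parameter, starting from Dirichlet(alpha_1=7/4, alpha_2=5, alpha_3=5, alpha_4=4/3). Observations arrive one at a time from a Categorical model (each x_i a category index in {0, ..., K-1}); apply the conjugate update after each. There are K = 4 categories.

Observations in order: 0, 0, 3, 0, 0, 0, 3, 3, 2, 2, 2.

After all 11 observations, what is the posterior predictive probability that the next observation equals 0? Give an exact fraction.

obs 1: x=0 → posterior Dirichlet(11/4, 5, 5, 4/3)
obs 2: x=0 → posterior Dirichlet(15/4, 5, 5, 4/3)
obs 3: x=3 → posterior Dirichlet(15/4, 5, 5, 7/3)
obs 4: x=0 → posterior Dirichlet(19/4, 5, 5, 7/3)
obs 5: x=0 → posterior Dirichlet(23/4, 5, 5, 7/3)
obs 6: x=0 → posterior Dirichlet(27/4, 5, 5, 7/3)
obs 7: x=3 → posterior Dirichlet(27/4, 5, 5, 10/3)
obs 8: x=3 → posterior Dirichlet(27/4, 5, 5, 13/3)
obs 9: x=2 → posterior Dirichlet(27/4, 5, 6, 13/3)
obs 10: x=2 → posterior Dirichlet(27/4, 5, 7, 13/3)
obs 11: x=2 → posterior Dirichlet(27/4, 5, 8, 13/3)

81/289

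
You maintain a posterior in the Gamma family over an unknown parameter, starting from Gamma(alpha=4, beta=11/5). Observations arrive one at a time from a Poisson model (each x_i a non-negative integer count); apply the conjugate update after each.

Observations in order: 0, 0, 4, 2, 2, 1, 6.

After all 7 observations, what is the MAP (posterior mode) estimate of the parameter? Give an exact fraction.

45/23

obs 1: x=0 → posterior Gamma(4, 16/5)
obs 2: x=0 → posterior Gamma(4, 21/5)
obs 3: x=4 → posterior Gamma(8, 26/5)
obs 4: x=2 → posterior Gamma(10, 31/5)
obs 5: x=2 → posterior Gamma(12, 36/5)
obs 6: x=1 → posterior Gamma(13, 41/5)
obs 7: x=6 → posterior Gamma(19, 46/5)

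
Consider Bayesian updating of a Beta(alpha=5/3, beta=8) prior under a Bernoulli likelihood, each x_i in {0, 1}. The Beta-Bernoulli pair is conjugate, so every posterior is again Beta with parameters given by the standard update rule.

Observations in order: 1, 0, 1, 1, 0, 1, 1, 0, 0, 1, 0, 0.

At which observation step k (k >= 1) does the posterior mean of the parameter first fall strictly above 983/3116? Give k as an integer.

obs 1: x=1 → posterior Beta(8/3, 8)
obs 2: x=0 → posterior Beta(8/3, 9)
obs 3: x=1 → posterior Beta(11/3, 9)
obs 4: x=1 → posterior Beta(14/3, 9)
obs 5: x=0 → posterior Beta(14/3, 10)
obs 6: x=1 → posterior Beta(17/3, 10)
obs 7: x=1 → posterior Beta(20/3, 10)
obs 8: x=0 → posterior Beta(20/3, 11)
obs 9: x=0 → posterior Beta(20/3, 12)
obs 10: x=1 → posterior Beta(23/3, 12)
obs 11: x=0 → posterior Beta(23/3, 13)
obs 12: x=0 → posterior Beta(23/3, 14)

k = 4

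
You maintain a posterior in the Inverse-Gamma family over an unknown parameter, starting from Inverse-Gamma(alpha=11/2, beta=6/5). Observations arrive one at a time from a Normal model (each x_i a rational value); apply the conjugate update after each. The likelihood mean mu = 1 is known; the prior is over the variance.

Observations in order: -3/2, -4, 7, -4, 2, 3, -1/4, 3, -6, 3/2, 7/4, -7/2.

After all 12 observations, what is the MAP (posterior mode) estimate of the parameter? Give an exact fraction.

7011/1000

obs 1: x=-3/2 → posterior Inverse-Gamma(6, 173/40)
obs 2: x=-4 → posterior Inverse-Gamma(13/2, 673/40)
obs 3: x=7 → posterior Inverse-Gamma(7, 1393/40)
obs 4: x=-4 → posterior Inverse-Gamma(15/2, 1893/40)
obs 5: x=2 → posterior Inverse-Gamma(8, 1913/40)
obs 6: x=3 → posterior Inverse-Gamma(17/2, 1993/40)
obs 7: x=-1/4 → posterior Inverse-Gamma(9, 8097/160)
obs 8: x=3 → posterior Inverse-Gamma(19/2, 8417/160)
obs 9: x=-6 → posterior Inverse-Gamma(10, 12337/160)
obs 10: x=3/2 → posterior Inverse-Gamma(21/2, 12357/160)
obs 11: x=7/4 → posterior Inverse-Gamma(11, 6201/80)
obs 12: x=-7/2 → posterior Inverse-Gamma(23/2, 7011/80)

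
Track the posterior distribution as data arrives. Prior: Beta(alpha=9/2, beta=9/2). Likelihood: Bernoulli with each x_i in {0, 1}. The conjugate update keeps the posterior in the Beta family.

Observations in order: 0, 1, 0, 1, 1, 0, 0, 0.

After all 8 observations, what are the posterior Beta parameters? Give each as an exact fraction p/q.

alpha=15/2, beta=19/2

obs 1: x=0 → posterior Beta(9/2, 11/2)
obs 2: x=1 → posterior Beta(11/2, 11/2)
obs 3: x=0 → posterior Beta(11/2, 13/2)
obs 4: x=1 → posterior Beta(13/2, 13/2)
obs 5: x=1 → posterior Beta(15/2, 13/2)
obs 6: x=0 → posterior Beta(15/2, 15/2)
obs 7: x=0 → posterior Beta(15/2, 17/2)
obs 8: x=0 → posterior Beta(15/2, 19/2)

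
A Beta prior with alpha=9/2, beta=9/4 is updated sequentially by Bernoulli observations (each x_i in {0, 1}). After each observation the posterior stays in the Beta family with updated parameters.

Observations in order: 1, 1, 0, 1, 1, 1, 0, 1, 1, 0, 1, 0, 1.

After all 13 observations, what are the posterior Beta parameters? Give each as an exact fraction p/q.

obs 1: x=1 → posterior Beta(11/2, 9/4)
obs 2: x=1 → posterior Beta(13/2, 9/4)
obs 3: x=0 → posterior Beta(13/2, 13/4)
obs 4: x=1 → posterior Beta(15/2, 13/4)
obs 5: x=1 → posterior Beta(17/2, 13/4)
obs 6: x=1 → posterior Beta(19/2, 13/4)
obs 7: x=0 → posterior Beta(19/2, 17/4)
obs 8: x=1 → posterior Beta(21/2, 17/4)
obs 9: x=1 → posterior Beta(23/2, 17/4)
obs 10: x=0 → posterior Beta(23/2, 21/4)
obs 11: x=1 → posterior Beta(25/2, 21/4)
obs 12: x=0 → posterior Beta(25/2, 25/4)
obs 13: x=1 → posterior Beta(27/2, 25/4)

alpha=27/2, beta=25/4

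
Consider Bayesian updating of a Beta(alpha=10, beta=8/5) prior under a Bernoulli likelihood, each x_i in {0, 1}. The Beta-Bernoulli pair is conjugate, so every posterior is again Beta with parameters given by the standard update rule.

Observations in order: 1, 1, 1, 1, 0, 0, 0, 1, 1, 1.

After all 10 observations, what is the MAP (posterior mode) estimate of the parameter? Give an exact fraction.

obs 1: x=1 → posterior Beta(11, 8/5)
obs 2: x=1 → posterior Beta(12, 8/5)
obs 3: x=1 → posterior Beta(13, 8/5)
obs 4: x=1 → posterior Beta(14, 8/5)
obs 5: x=0 → posterior Beta(14, 13/5)
obs 6: x=0 → posterior Beta(14, 18/5)
obs 7: x=0 → posterior Beta(14, 23/5)
obs 8: x=1 → posterior Beta(15, 23/5)
obs 9: x=1 → posterior Beta(16, 23/5)
obs 10: x=1 → posterior Beta(17, 23/5)

40/49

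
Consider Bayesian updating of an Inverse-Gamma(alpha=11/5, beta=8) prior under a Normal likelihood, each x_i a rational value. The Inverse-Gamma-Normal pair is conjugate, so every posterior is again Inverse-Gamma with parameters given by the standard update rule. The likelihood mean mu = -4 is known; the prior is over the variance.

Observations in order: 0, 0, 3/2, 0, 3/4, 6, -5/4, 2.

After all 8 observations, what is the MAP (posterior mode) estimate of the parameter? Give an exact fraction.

obs 1: x=0 → posterior Inverse-Gamma(27/10, 16)
obs 2: x=0 → posterior Inverse-Gamma(16/5, 24)
obs 3: x=3/2 → posterior Inverse-Gamma(37/10, 313/8)
obs 4: x=0 → posterior Inverse-Gamma(21/5, 377/8)
obs 5: x=3/4 → posterior Inverse-Gamma(47/10, 1869/32)
obs 6: x=6 → posterior Inverse-Gamma(26/5, 3469/32)
obs 7: x=-5/4 → posterior Inverse-Gamma(57/10, 1795/16)
obs 8: x=2 → posterior Inverse-Gamma(31/5, 2083/16)

10415/576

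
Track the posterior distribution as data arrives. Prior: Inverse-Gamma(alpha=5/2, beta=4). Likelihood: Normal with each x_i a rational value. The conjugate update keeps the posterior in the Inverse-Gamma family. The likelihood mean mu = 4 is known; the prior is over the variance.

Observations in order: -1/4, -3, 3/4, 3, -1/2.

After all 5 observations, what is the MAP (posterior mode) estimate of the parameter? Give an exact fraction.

285/32

obs 1: x=-1/4 → posterior Inverse-Gamma(3, 417/32)
obs 2: x=-3 → posterior Inverse-Gamma(7/2, 1201/32)
obs 3: x=3/4 → posterior Inverse-Gamma(4, 685/16)
obs 4: x=3 → posterior Inverse-Gamma(9/2, 693/16)
obs 5: x=-1/2 → posterior Inverse-Gamma(5, 855/16)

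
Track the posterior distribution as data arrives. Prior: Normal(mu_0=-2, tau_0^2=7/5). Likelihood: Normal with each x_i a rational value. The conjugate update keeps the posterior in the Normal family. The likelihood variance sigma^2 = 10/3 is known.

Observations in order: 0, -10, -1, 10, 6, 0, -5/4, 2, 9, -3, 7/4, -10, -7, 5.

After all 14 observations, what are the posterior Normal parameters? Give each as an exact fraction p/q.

mu_0=-137/688, tau_0^2=35/172

obs 1: x=0 → posterior Normal(-100/71, 70/71)
obs 2: x=-10 → posterior Normal(-155/46, 35/46)
obs 3: x=-1 → posterior Normal(-331/113, 70/113)
obs 4: x=10 → posterior Normal(-121/134, 35/67)
obs 5: x=6 → posterior Normal(1/31, 14/31)
obs 6: x=0 → posterior Normal(5/176, 35/88)
obs 7: x=-5/4 → posterior Normal(-85/788, 70/197)
obs 8: x=2 → posterior Normal(83/872, 35/109)
obs 9: x=9 → posterior Normal(839/956, 70/239)
obs 10: x=-3 → posterior Normal(587/1040, 7/26)
obs 11: x=7/4 → posterior Normal(367/562, 70/281)
obs 12: x=-10 → posterior Normal(-53/604, 35/151)
obs 13: x=-7 → posterior Normal(-347/646, 70/323)
obs 14: x=5 → posterior Normal(-137/688, 35/172)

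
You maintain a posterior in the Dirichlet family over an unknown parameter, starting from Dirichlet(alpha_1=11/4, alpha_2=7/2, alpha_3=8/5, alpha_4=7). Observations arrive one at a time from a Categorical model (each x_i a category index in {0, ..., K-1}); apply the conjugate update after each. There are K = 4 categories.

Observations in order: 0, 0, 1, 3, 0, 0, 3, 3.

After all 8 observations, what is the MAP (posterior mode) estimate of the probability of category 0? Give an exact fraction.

115/377

obs 1: x=0 → posterior Dirichlet(15/4, 7/2, 8/5, 7)
obs 2: x=0 → posterior Dirichlet(19/4, 7/2, 8/5, 7)
obs 3: x=1 → posterior Dirichlet(19/4, 9/2, 8/5, 7)
obs 4: x=3 → posterior Dirichlet(19/4, 9/2, 8/5, 8)
obs 5: x=0 → posterior Dirichlet(23/4, 9/2, 8/5, 8)
obs 6: x=0 → posterior Dirichlet(27/4, 9/2, 8/5, 8)
obs 7: x=3 → posterior Dirichlet(27/4, 9/2, 8/5, 9)
obs 8: x=3 → posterior Dirichlet(27/4, 9/2, 8/5, 10)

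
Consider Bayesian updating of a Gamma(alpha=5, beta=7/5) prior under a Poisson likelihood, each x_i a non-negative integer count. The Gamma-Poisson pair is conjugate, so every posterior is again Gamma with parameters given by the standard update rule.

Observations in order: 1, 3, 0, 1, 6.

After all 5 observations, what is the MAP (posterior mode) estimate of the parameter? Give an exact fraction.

75/32

obs 1: x=1 → posterior Gamma(6, 12/5)
obs 2: x=3 → posterior Gamma(9, 17/5)
obs 3: x=0 → posterior Gamma(9, 22/5)
obs 4: x=1 → posterior Gamma(10, 27/5)
obs 5: x=6 → posterior Gamma(16, 32/5)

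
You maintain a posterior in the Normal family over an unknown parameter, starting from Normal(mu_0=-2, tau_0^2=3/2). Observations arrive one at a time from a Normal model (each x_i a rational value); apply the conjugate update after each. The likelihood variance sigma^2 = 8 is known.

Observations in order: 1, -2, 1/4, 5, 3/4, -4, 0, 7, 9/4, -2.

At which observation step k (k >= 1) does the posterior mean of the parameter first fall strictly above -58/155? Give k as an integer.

k = 8

obs 1: x=1 → posterior Normal(-29/19, 24/19)
obs 2: x=-2 → posterior Normal(-35/22, 12/11)
obs 3: x=1/4 → posterior Normal(-137/100, 24/25)
obs 4: x=5 → posterior Normal(-11/16, 6/7)
obs 5: x=3/4 → posterior Normal(-17/31, 24/31)
obs 6: x=-4 → posterior Normal(-29/34, 12/17)
obs 7: x=0 → posterior Normal(-29/37, 24/37)
obs 8: x=7 → posterior Normal(-1/5, 3/5)
obs 9: x=9/4 → posterior Normal(-5/172, 24/43)
obs 10: x=-2 → posterior Normal(-29/184, 12/23)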